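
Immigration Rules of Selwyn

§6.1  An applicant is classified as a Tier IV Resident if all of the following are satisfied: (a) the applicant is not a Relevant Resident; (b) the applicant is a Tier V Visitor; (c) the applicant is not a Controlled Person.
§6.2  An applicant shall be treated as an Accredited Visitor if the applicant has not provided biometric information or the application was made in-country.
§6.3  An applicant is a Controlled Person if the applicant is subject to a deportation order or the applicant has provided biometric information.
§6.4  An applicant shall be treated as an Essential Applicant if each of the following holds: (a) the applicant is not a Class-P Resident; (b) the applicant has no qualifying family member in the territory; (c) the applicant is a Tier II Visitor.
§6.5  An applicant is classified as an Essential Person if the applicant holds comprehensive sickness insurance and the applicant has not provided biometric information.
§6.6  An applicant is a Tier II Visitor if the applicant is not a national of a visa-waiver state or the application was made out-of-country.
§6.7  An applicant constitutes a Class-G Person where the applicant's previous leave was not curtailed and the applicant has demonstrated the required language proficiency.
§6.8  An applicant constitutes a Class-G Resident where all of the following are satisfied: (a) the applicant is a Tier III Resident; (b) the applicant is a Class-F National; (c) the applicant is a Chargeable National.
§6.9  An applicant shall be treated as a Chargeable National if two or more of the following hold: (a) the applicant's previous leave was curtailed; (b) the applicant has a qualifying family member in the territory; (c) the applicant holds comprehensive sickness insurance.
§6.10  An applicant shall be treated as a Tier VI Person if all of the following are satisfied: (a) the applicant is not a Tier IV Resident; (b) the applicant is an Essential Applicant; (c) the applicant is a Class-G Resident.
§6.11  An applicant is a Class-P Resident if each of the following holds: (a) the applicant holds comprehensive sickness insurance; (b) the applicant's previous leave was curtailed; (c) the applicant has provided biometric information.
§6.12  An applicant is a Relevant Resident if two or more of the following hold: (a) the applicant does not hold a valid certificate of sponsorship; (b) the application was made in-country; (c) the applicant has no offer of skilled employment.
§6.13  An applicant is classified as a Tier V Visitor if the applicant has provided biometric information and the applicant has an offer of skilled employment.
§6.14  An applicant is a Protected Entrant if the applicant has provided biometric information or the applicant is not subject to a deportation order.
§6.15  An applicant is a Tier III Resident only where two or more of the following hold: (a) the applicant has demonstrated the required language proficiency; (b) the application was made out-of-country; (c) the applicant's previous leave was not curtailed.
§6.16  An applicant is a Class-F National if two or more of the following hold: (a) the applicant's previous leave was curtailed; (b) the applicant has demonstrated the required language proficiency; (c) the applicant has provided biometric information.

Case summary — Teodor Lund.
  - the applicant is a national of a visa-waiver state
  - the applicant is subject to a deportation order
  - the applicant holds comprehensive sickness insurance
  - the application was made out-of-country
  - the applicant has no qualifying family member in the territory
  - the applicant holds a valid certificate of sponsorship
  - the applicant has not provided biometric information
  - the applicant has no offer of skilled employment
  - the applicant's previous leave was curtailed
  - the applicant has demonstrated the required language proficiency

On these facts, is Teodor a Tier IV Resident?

§6.12 — Relevant Resident: the applicant does not hold a valid certificate of sponsorship? no; the application was made in-country? no; the applicant has no offer of skilled employment? yes — 1 of 3 hold (need ≥2) → not satisfied.
§6.13 — Tier V Visitor: [the applicant has provided biometric information? no] AND [the applicant has an offer of skilled employment? no] → not satisfied.
§6.3 — Controlled Person: [the applicant is subject to a deportation order? yes] OR [the applicant has provided biometric information? no] → satisfied.
§6.1 — Tier IV Resident: [not a Relevant Resident (§6.12)? yes] AND [Tier V Visitor (§6.13)? no] AND [not a Controlled Person (§6.3)? no] → not satisfied.

No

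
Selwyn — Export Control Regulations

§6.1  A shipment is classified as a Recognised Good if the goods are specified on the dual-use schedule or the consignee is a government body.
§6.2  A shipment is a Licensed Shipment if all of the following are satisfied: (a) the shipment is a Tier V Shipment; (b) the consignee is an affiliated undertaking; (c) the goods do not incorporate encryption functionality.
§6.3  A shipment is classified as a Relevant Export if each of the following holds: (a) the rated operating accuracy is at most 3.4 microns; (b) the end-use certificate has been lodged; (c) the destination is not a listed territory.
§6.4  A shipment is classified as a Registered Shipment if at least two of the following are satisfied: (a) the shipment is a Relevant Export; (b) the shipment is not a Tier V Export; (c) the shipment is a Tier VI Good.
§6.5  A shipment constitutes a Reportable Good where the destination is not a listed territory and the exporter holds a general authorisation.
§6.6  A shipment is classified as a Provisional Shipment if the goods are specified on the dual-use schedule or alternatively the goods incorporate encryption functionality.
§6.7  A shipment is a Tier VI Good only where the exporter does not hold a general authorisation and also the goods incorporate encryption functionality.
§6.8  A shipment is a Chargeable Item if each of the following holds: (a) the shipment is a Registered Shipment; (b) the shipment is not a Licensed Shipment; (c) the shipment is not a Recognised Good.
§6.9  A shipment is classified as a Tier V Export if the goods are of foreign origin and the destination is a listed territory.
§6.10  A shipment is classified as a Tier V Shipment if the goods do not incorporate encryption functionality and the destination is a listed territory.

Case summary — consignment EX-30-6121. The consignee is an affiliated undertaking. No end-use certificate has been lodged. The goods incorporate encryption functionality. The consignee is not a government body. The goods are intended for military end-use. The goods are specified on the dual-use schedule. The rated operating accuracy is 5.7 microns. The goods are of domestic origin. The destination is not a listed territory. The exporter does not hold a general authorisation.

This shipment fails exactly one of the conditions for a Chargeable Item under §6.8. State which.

Recognised Good

§6.3 — Relevant Export: [rated operating accuracy: 5.7 microns ≤ 3.4 microns? no] AND [the end-use certificate has been lodged? no] AND [the destination is not a listed territory? yes] → not satisfied.
§6.9 — Tier V Export: [the goods are of foreign origin? no] AND [the destination is a listed territory? no] → not satisfied.
§6.7 — Tier VI Good: [the exporter does not hold a general authorisation? yes] AND [the goods incorporate encryption functionality? yes] → satisfied.
§6.4 — Registered Shipment: Relevant Export (§6.3)? no; not a Tier V Export (§6.9)? yes; Tier VI Good (§6.7)? yes — 2 of 3 hold (need ≥2) → satisfied.
§6.10 — Tier V Shipment: [the goods do not incorporate encryption functionality? no] AND [the destination is a listed territory? no] → not satisfied.
§6.2 — Licensed Shipment: [Tier V Shipment (§6.10)? no] AND [the consignee is an affiliated undertaking? yes] AND [the goods do not incorporate encryption functionality? no] → not satisfied.
§6.1 — Recognised Good: [the goods are specified on the dual-use schedule? yes] OR [the consignee is a government body? no] → satisfied.
§6.8 — Chargeable Item: [Registered Shipment (§6.4)? yes] AND [not a Licensed Shipment (§6.2)? yes] AND [not a Recognised Good (§6.1)? no] → not satisfied.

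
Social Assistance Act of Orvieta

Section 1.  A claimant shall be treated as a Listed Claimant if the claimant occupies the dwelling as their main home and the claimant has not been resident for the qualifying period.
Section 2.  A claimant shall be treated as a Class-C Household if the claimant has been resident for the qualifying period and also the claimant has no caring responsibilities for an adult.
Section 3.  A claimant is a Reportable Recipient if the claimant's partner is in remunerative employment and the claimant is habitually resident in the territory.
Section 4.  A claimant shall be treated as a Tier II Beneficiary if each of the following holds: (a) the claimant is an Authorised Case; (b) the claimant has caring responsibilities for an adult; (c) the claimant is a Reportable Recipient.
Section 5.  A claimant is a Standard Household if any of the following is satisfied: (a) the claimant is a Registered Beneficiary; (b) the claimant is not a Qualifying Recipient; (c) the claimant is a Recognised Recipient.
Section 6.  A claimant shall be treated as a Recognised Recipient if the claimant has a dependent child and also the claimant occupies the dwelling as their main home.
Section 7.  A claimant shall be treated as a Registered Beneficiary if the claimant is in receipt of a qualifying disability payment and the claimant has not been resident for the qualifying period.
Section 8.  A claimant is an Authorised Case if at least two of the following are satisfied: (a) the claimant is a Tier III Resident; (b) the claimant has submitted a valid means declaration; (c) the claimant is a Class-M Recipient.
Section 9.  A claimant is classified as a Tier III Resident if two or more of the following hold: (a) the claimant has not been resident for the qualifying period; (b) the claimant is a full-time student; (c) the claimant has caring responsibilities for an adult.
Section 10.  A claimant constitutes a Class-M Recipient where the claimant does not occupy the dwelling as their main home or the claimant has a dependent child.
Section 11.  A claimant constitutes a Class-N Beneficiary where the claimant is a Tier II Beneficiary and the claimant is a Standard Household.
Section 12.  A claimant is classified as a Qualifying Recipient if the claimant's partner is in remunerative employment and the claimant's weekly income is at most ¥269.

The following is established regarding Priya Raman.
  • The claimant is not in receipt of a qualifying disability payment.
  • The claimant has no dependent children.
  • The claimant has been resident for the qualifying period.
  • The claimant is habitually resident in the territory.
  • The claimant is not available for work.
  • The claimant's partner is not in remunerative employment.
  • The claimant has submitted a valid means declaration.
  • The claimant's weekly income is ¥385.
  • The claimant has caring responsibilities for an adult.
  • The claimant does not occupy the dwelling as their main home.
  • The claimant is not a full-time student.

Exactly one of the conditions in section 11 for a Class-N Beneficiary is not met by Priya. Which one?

section 9 — Tier III Resident: the claimant has not been resident for the qualifying period? no; the claimant is a full-time student? no; the claimant has caring responsibilities for an adult? yes — 1 of 3 hold (need ≥2) → not satisfied.
section 10 — Class-M Recipient: [the claimant does not occupy the dwelling as their main home? yes] OR [the claimant has a dependent child? no] → satisfied.
section 8 — Authorised Case: Tier III Resident (section 9)? no; the claimant has submitted a valid means declaration? yes; Class-M Recipient (section 10)? yes — 2 of 3 hold (need ≥2) → satisfied.
section 3 — Reportable Recipient: [the claimant's partner is in remunerative employment? no] AND [the claimant is habitually resident in the territory? yes] → not satisfied.
section 4 — Tier II Beneficiary: [Authorised Case (section 8)? yes] AND [the claimant has caring responsibilities for an adult? yes] AND [Reportable Recipient (section 3)? no] → not satisfied.
section 7 — Registered Beneficiary: [the claimant is in receipt of a qualifying disability payment? no] AND [the claimant has not been resident for the qualifying period? no] → not satisfied.
section 12 — Qualifying Recipient: [the claimant's partner is in remunerative employment? no] AND [claimant's weekly income: ¥385 ≤ ¥269? no] → not satisfied.
section 6 — Recognised Recipient: [the claimant has a dependent child? no] AND [the claimant occupies the dwelling as their main home? no] → not satisfied.
section 5 — Standard Household: [Registered Beneficiary (section 7)? no] OR [not a Qualifying Recipient (section 12)? yes] OR [Recognised Recipient (section 6)? no] → satisfied.
section 11 — Class-N Beneficiary: [Tier II Beneficiary (section 4)? no] AND [Standard Household (section 5)? yes] → not satisfied.

Tier II Beneficiary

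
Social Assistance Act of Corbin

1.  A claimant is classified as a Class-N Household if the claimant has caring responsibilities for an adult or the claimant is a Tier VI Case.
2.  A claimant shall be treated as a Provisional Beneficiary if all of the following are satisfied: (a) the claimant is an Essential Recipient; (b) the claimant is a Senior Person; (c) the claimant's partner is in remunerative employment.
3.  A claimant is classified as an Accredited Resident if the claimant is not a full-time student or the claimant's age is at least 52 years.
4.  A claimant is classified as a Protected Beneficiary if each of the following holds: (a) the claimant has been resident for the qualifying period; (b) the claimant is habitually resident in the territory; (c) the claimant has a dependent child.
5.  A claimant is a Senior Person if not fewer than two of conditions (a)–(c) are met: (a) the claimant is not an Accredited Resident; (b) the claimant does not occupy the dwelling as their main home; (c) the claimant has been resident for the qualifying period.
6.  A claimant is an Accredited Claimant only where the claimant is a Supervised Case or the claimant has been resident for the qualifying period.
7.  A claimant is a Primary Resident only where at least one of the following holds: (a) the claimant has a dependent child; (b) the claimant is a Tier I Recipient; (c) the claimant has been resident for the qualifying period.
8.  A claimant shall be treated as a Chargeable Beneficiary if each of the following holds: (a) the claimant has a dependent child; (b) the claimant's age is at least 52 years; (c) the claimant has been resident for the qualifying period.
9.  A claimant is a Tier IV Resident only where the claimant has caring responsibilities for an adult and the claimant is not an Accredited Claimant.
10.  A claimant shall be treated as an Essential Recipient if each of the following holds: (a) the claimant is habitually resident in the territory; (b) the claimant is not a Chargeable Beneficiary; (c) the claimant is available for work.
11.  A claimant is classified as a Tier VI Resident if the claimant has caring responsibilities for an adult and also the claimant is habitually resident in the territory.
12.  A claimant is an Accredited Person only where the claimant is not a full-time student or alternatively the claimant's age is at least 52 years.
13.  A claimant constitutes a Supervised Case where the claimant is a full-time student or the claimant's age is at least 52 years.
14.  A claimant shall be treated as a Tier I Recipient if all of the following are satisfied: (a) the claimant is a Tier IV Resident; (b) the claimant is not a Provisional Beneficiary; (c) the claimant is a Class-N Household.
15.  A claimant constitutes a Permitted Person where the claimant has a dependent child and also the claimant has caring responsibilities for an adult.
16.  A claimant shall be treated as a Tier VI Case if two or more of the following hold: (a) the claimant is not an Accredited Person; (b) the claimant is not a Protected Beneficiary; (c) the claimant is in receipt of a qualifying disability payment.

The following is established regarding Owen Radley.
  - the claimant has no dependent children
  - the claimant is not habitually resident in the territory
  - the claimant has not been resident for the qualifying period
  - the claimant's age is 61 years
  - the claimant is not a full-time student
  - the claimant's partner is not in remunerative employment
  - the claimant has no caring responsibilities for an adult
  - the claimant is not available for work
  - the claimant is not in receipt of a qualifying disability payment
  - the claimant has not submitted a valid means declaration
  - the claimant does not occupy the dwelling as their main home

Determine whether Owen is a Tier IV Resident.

No

Under paragraph 13: the claimant is a full-time student? no; or claimant's age: 61 years ≥ 52 years? yes. So the claimant is a Supervised Case.
Under paragraph 6: Supervised Case (paragraph 13)? yes; or the claimant has been resident for the qualifying period? no. So the claimant is an Accredited Claimant.
Under paragraph 9: the claimant has caring responsibilities for an adult? no; and not an Accredited Claimant (paragraph 6)? no. So the claimant is not a Tier IV Resident.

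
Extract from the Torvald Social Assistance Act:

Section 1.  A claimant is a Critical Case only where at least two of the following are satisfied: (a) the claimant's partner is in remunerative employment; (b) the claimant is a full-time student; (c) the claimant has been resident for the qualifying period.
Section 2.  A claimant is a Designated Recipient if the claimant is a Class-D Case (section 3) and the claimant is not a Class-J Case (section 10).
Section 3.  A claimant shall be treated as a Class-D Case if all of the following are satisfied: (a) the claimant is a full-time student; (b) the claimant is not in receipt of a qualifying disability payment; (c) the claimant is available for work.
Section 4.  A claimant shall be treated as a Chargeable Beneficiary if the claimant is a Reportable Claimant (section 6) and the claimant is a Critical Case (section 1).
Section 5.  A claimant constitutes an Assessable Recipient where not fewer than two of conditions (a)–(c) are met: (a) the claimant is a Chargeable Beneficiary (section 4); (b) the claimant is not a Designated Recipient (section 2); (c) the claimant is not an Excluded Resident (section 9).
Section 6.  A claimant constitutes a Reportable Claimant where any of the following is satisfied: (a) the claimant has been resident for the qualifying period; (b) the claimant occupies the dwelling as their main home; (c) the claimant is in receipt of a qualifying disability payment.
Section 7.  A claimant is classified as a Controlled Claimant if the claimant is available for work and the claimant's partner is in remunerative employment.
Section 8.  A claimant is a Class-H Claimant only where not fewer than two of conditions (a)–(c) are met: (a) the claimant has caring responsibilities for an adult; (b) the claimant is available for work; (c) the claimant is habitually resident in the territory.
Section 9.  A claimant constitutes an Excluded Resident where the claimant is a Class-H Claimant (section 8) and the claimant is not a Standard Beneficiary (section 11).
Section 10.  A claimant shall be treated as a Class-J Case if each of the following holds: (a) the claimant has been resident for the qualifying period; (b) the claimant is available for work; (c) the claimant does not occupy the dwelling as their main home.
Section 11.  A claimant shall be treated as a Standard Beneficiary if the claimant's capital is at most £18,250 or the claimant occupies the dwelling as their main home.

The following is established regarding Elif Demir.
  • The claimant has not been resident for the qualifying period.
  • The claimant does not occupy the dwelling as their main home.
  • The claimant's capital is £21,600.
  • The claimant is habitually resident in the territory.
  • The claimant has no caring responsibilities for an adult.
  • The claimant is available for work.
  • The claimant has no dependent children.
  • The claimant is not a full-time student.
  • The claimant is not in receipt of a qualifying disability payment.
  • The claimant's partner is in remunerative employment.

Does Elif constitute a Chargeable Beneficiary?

section 6 — Reportable Claimant: [the claimant has been resident for the qualifying period? no] OR [the claimant occupies the dwelling as their main home? no] OR [the claimant is in receipt of a qualifying disability payment? no] → not satisfied.
section 1 — Critical Case: the claimant's partner is in remunerative employment? yes; the claimant is a full-time student? no; the claimant has been resident for the qualifying period? no — 1 of 3 hold (need ≥2) → not satisfied.
section 4 — Chargeable Beneficiary: [Reportable Claimant (section 6)? no] AND [Critical Case (section 1)? no] → not satisfied.

No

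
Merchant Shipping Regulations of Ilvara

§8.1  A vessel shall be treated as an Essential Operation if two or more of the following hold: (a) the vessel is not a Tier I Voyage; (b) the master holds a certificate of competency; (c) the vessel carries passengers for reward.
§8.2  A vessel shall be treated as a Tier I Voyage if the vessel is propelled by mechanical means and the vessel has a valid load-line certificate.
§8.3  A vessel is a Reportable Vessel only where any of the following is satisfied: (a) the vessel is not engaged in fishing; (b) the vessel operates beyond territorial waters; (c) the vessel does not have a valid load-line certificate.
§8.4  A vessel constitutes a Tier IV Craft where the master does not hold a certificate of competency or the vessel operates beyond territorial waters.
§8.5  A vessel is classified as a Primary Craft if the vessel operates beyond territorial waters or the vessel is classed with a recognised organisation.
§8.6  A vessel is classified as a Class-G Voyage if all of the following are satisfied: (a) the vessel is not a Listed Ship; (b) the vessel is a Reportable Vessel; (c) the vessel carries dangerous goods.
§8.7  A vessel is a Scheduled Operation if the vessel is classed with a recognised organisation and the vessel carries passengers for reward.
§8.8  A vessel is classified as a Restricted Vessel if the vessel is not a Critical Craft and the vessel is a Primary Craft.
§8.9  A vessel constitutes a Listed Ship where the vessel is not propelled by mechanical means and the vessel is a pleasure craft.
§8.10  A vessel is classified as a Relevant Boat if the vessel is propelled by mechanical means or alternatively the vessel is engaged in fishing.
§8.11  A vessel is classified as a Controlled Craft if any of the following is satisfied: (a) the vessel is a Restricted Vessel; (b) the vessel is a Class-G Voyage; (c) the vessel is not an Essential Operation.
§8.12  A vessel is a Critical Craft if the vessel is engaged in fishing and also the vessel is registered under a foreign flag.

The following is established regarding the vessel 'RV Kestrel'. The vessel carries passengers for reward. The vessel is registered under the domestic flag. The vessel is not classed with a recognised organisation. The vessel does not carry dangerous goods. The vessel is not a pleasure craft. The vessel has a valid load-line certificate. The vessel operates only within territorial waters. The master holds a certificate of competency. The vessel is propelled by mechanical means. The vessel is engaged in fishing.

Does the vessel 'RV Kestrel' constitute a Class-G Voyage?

Under §8.9: the vessel is not propelled by mechanical means? no; and the vessel is a pleasure craft? no. So the vessel is not a Listed Ship.
Under §8.3: the vessel is not engaged in fishing? no; or the vessel operates beyond territorial waters? no; or the vessel does not have a valid load-line certificate? no. So the vessel is not a Reportable Vessel.
Under §8.6: not a Listed Ship (§8.9)? yes; and Reportable Vessel (§8.3)? no; and the vessel carries dangerous goods? no. So the vessel is not a Class-G Voyage.

No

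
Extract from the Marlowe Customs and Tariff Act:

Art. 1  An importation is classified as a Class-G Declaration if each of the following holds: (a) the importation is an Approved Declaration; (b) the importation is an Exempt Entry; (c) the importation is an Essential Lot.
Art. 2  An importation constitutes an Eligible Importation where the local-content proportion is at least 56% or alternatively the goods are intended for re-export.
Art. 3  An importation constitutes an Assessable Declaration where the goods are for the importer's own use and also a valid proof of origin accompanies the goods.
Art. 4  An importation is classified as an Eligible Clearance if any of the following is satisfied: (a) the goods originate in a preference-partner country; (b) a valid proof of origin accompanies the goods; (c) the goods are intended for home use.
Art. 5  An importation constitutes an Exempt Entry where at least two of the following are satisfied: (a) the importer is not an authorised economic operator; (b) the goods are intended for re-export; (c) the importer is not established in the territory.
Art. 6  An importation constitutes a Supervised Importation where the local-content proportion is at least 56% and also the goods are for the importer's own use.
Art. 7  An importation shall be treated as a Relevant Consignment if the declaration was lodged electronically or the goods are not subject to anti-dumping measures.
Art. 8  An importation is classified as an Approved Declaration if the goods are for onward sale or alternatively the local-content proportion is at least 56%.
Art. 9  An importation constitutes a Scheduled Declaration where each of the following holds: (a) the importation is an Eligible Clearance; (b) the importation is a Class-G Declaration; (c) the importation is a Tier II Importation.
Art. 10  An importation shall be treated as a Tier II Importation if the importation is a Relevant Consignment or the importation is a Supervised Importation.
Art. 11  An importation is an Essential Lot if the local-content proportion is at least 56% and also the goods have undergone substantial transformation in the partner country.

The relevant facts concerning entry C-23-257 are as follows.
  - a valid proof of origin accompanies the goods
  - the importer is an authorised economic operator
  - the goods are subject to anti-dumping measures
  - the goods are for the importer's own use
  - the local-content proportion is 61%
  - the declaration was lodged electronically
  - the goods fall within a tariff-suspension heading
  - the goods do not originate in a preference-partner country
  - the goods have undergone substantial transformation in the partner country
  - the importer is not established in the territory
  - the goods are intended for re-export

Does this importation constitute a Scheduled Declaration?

Yes

article 4 — Eligible Clearance: [the goods originate in a preference-partner country? no] OR [a valid proof of origin accompanies the goods? yes] OR [the goods are intended for home use? no] → satisfied.
article 8 — Approved Declaration: [the goods are for onward sale? no] OR [local-content proportion: 61% ≥ 56%? yes] → satisfied.
article 5 — Exempt Entry: the importer is not an authorised economic operator? no; the goods are intended for re-export? yes; the importer is not established in the territory? yes — 2 of 3 hold (need ≥2) → satisfied.
article 11 — Essential Lot: [local-content proportion: 61% ≥ 56%? yes] AND [the goods have undergone substantial transformation in the partner country? yes] → satisfied.
article 1 — Class-G Declaration: [Approved Declaration (article 8)? yes] AND [Exempt Entry (article 5)? yes] AND [Essential Lot (article 11)? yes] → satisfied.
article 7 — Relevant Consignment: [the declaration was lodged electronically? yes] OR [the goods are not subject to anti-dumping measures? no] → satisfied.
article 6 — Supervised Importation: [local-content proportion: 61% ≥ 56%? yes] AND [the goods are for the importer's own use? yes] → satisfied.
article 10 — Tier II Importation: [Relevant Consignment (article 7)? yes] OR [Supervised Importation (article 6)? yes] → satisfied.
article 9 — Scheduled Declaration: [Eligible Clearance (article 4)? yes] AND [Class-G Declaration (article 1)? yes] AND [Tier II Importation (article 10)? yes] → satisfied.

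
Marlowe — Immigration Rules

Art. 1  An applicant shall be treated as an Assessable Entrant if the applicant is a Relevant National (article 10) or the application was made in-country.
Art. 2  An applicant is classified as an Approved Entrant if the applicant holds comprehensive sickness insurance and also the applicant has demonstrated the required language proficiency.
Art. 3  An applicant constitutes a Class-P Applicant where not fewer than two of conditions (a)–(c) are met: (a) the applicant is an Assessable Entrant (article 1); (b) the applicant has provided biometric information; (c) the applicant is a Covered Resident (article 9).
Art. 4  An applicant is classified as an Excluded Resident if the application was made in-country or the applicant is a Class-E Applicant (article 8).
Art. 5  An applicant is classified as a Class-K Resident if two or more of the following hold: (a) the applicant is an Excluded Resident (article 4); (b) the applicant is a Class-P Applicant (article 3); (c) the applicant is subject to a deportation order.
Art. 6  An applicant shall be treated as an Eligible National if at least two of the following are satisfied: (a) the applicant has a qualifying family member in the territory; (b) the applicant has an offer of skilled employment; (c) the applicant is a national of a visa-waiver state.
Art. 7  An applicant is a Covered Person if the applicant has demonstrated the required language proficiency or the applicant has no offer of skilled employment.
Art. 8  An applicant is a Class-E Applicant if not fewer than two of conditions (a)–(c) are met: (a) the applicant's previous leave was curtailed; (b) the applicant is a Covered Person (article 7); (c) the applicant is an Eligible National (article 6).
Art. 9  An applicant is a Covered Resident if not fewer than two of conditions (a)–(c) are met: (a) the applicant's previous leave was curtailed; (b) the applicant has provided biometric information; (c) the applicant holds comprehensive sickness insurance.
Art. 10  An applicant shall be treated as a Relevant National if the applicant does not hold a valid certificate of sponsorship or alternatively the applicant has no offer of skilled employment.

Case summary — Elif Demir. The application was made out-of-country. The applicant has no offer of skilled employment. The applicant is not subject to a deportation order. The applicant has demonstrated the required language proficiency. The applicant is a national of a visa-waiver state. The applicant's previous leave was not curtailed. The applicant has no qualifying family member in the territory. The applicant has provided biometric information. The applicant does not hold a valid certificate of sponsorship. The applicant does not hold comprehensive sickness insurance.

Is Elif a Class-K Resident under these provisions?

No

article 7 — Covered Person: [the applicant has demonstrated the required language proficiency? yes] OR [the applicant has no offer of skilled employment? yes] → satisfied.
article 6 — Eligible National: the applicant has a qualifying family member in the territory? no; the applicant has an offer of skilled employment? no; the applicant is a national of a visa-waiver state? yes — 1 of 3 hold (need ≥2) → not satisfied.
article 8 — Class-E Applicant: the applicant's previous leave was curtailed? no; Covered Person (article 7)? yes; Eligible National (article 6)? no — 1 of 3 hold (need ≥2) → not satisfied.
article 4 — Excluded Resident: [the application was made in-country? no] OR [Class-E Applicant (article 8)? no] → not satisfied.
article 10 — Relevant National: [the applicant does not hold a valid certificate of sponsorship? yes] OR [the applicant has no offer of skilled employment? yes] → satisfied.
article 1 — Assessable Entrant: [Relevant National (article 10)? yes] OR [the application was made in-country? no] → satisfied.
article 9 — Covered Resident: the applicant's previous leave was curtailed? no; the applicant has provided biometric information? yes; the applicant holds comprehensive sickness insurance? no — 1 of 3 hold (need ≥2) → not satisfied.
article 3 — Class-P Applicant: Assessable Entrant (article 1)? yes; the applicant has provided biometric information? yes; Covered Resident (article 9)? no — 2 of 3 hold (need ≥2) → satisfied.
article 5 — Class-K Resident: Excluded Resident (article 4)? no; Class-P Applicant (article 3)? yes; the applicant is subject to a deportation order? no — 1 of 3 hold (need ≥2) → not satisfied.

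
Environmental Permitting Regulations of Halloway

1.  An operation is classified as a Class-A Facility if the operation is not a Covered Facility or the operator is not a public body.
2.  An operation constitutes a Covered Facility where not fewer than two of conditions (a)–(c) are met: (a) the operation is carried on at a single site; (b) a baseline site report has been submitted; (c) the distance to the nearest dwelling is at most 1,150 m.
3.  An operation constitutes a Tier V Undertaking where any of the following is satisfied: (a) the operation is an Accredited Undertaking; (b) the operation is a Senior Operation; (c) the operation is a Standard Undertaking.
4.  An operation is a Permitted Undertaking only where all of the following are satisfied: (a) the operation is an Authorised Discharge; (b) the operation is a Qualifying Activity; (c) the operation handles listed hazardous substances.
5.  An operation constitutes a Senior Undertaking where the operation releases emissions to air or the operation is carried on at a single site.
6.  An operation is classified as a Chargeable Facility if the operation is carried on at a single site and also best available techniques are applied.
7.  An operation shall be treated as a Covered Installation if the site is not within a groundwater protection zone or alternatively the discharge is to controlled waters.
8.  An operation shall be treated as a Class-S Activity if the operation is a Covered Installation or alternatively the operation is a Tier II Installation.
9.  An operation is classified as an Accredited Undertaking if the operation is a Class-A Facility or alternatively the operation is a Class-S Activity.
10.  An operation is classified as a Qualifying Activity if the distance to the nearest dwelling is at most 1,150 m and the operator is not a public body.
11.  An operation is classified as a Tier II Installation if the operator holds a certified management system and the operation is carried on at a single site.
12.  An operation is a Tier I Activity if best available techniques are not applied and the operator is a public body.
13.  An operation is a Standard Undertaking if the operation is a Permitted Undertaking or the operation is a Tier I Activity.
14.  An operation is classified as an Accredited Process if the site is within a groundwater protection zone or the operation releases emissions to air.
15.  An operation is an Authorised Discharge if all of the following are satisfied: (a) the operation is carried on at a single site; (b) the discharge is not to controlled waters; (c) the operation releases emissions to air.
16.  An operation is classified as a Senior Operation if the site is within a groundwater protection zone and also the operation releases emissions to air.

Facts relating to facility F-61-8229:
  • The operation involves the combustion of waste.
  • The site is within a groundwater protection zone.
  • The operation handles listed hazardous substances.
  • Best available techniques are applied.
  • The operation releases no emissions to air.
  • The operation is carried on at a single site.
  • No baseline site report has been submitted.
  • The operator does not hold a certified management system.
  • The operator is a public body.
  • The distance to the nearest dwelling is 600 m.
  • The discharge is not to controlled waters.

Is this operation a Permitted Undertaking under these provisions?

paragraph 15 — Authorised Discharge: [the operation is carried on at a single site? yes] AND [the discharge is not to controlled waters? yes] AND [the operation releases emissions to air? no] → not satisfied.
paragraph 10 — Qualifying Activity: [distance to the nearest dwelling: 600 m ≤ 1,150 m? yes] AND [the operator is not a public body? no] → not satisfied.
paragraph 4 — Permitted Undertaking: [Authorised Discharge (paragraph 15)? no] AND [Qualifying Activity (paragraph 10)? no] AND [the operation handles listed hazardous substances? yes] → not satisfied.

No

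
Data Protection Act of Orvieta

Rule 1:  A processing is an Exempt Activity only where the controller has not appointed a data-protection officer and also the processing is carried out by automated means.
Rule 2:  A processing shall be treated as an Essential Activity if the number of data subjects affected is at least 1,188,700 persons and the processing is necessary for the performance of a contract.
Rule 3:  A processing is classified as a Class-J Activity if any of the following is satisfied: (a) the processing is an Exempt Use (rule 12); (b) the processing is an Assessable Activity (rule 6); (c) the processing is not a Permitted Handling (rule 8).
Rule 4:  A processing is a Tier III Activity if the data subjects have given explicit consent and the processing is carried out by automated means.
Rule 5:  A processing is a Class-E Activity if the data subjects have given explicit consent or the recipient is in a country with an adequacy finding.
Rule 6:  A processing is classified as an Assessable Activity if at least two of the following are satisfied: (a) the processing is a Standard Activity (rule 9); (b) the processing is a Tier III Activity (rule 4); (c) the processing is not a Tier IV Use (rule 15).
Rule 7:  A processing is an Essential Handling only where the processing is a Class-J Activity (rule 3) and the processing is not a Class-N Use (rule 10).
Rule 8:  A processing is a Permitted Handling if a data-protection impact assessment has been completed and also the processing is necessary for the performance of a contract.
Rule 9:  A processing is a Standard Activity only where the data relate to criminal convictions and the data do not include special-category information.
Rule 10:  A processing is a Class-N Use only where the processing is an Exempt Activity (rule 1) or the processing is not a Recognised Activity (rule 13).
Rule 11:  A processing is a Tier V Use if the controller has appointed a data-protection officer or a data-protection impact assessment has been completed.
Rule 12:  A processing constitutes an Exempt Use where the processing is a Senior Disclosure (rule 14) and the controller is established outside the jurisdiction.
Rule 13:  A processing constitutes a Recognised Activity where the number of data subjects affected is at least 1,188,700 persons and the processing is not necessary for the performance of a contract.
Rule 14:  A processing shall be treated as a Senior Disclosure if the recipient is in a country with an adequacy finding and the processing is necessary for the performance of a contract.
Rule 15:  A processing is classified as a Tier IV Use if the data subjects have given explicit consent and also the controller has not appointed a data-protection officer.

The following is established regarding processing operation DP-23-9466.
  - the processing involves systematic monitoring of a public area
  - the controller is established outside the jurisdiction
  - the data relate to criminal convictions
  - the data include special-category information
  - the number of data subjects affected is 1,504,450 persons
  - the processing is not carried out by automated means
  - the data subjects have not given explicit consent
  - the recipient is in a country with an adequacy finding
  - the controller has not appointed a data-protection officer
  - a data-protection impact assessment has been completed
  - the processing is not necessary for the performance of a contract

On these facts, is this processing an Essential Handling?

Yes

rule 14 — Senior Disclosure: [the recipient is in a country with an adequacy finding? yes] AND [the processing is necessary for the performance of a contract? no] → not satisfied.
rule 12 — Exempt Use: [Senior Disclosure (rule 14)? no] AND [the controller is established outside the jurisdiction? yes] → not satisfied.
rule 9 — Standard Activity: [the data relate to criminal convictions? yes] AND [the data do not include special-category information? no] → not satisfied.
rule 4 — Tier III Activity: [the data subjects have given explicit consent? no] AND [the processing is carried out by automated means? no] → not satisfied.
rule 15 — Tier IV Use: [the data subjects have given explicit consent? no] AND [the controller has not appointed a data-protection officer? yes] → not satisfied.
rule 6 — Assessable Activity: Standard Activity (rule 9)? no; Tier III Activity (rule 4)? no; not a Tier IV Use (rule 15)? yes — 1 of 3 hold (need ≥2) → not satisfied.
rule 8 — Permitted Handling: [a data-protection impact assessment has been completed? yes] AND [the processing is necessary for the performance of a contract? no] → not satisfied.
rule 3 — Class-J Activity: [Exempt Use (rule 12)? no] OR [Assessable Activity (rule 6)? no] OR [not a Permitted Handling (rule 8)? yes] → satisfied.
rule 1 — Exempt Activity: [the controller has not appointed a data-protection officer? yes] AND [the processing is carried out by automated means? no] → not satisfied.
rule 13 — Recognised Activity: [number of data subjects affected: 1,504,450 persons ≥ 1,188,700 persons? yes] AND [the processing is not necessary for the performance of a contract? yes] → satisfied.
rule 10 — Class-N Use: [Exempt Activity (rule 1)? no] OR [not a Recognised Activity (rule 13)? no] → not satisfied.
rule 7 — Essential Handling: [Class-J Activity (rule 3)? yes] AND [not a Class-N Use (rule 10)? yes] → satisfied.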